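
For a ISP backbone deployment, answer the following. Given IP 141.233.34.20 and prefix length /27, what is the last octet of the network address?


Given: IP = 141.233.34.20, prefix = /27
Subnet mask = 255.255.255.224
Last octet of IP: 20
Last octet of mask: 224
Network last octet = 20 AND 224 = 0

0


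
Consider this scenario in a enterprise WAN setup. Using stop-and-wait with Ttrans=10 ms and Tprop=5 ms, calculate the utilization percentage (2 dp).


Given: Ttrans = 10 ms, Tprop = 5 ms
RTT = 2 * Tprop = 2 * 5 = 10 ms
U = Ttrans / (Ttrans + RTT)
U = 10 / (10 + 10)
U = 10 / 20 = 0.5
U% = 50.00%

50.00


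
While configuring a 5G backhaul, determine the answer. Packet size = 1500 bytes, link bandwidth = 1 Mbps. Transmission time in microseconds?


Given: packet = 1500 bytes, bandwidth = 1 Mbps
Packet in bits = 1500 * 8 = 12000 bits
Bandwidth = 1 * 10^6 = 1000000 bps
Time = 12000 / 1000000 seconds
Time in us = 12000 * 10^6 / 1000000 = 12000

12000


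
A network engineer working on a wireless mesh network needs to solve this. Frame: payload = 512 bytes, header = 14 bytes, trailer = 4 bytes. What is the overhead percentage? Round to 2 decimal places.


Given: payload = 512 B, header = 14 B, trailer = 4 B
Overhead bytes = header + trailer = 14 + 4 = 18
Total frame = payload + overhead = 512 + 18 = 530
Overhead % = 18 / 530 * 100 = 3.3962% -> 3.40% (2 dp)

3.40


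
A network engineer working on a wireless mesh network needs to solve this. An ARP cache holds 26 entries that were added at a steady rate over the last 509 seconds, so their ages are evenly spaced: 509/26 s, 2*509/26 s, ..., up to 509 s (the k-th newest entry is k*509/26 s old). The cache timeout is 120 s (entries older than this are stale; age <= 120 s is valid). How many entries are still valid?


Ages are k * 509/26 s for k = 1..26 (spacing = 19.5769 s).
Entry k is valid iff k * 509/26 <= 120 iff k <= 26 * 120 / 509 = 6.1297
n_valid = floor(6.1297) = 6
(n_stale = 26 - 6 = 20)

6


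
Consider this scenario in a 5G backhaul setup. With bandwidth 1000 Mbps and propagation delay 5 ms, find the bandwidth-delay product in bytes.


Given: bandwidth = 1000 Mbps, delay = 5 ms
BDP in bits = 1000 * 10^6 * 5 / 1000
BDP in bits = 5000000
BDP in bytes = 5000000 / 8 = 625000

625000


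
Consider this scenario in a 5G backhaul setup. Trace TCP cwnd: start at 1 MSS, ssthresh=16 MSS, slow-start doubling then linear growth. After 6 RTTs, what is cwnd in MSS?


RTT 0: cwnd = 1 MSS (initial)
RTT 1: cwnd = 2 MSS (slow start, doubled)
RTT 2: cwnd = 4 MSS (slow start, doubled)
RTT 3: cwnd = 8 MSS (slow start, doubled)
RTT 4: cwnd = 16 MSS (slow start, doubled)
RTT 5: cwnd = 17 MSS (congestion avoidance, +1)
RTT 6: cwnd = 18 MSS (congestion avoidance, +1)

18


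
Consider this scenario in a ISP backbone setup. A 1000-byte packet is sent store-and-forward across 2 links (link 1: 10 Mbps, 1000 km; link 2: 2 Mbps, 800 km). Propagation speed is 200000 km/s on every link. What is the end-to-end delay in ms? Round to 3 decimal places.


Packet = 1000 bytes = 8000 bits. Store-and-forward: sum (t_trans + t_prop) per link.
Link 1: t_trans = 8000/(10*10^6) s = 0.8000 ms; t_prop = 1000/200000 s = 5.0000 ms; subtotal = 5.8000 ms
Link 2: t_trans = 8000/(2*10^6) s = 4.0000 ms; t_prop = 800/200000 s = 4.0000 ms; subtotal = 8.0000 ms
End-to-end = 5.8000 + 8.0000 = 13.8000 ms -> 13.800 ms (3 dp)

13.800


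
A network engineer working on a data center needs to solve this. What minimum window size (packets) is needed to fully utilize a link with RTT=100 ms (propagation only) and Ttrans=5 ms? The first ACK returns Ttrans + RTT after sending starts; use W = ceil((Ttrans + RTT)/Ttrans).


Given: Ttrans = 5 ms, RTT = 100 ms (= 2 * Tprop, Tprop = 50 ms)
Time until first ACK returns = Ttrans + RTT = 5 + 100 = 105 ms
Need W * Ttrans >= Ttrans + RTT  ->  W >= (Ttrans + RTT) / Ttrans
(Ttrans + RTT) / Ttrans = 105 / 5 = 21
W_min = ceil(21) = 21

21


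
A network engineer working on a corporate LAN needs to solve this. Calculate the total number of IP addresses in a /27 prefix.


Given: CIDR prefix /27
Host bits = 32 - 27 = 5
Total addresses = 2^5 = 32

32


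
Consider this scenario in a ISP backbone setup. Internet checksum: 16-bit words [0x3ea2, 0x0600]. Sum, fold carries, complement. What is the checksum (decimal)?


Given words: [0x3ea2, 0x0600]
Step 1: Sum all words
Raw sum = 16034 + 1536 = 17570
One's complement = ~17570 & 0xFFFF = 47965

47965


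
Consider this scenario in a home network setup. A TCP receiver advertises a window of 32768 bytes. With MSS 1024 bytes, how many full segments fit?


Given: RWND = 32768 bytes, MSS = 1024 bytes
Full segments = floor(RWND / MSS)
Full segments = floor(32768 / 1024)
Full segments = floor(32.0) = 32

32


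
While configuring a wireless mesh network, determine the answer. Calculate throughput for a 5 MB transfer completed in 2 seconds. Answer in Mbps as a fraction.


Given: file = 5 MB, time = 2 s
File in Mb = 5 * 8 = 40 Mb
Throughput = 40 / 2 Mbps
Throughput = 20 Mbps

20


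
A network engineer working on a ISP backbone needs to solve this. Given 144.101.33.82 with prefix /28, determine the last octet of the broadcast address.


Given: IP = 144.101.33.82, prefix = /28
Host bits = 32 - 28 = 4
Network last octet = 82 AND mask = 80
Host part size = 2^4 - 1 = 15
Broadcast last octet = 80 OR 15 = 95

95


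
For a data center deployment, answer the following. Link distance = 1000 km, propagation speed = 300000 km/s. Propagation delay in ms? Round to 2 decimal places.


Given: distance = 1000 km, speed = 300000 km/s
Delay = distance / speed = 1000 / 300000 seconds
Delay in ms = 1000 * 1000 / 300000
Delay = 3.3333 ms
Rounded to 2 dp = 3.33 ms

3.33


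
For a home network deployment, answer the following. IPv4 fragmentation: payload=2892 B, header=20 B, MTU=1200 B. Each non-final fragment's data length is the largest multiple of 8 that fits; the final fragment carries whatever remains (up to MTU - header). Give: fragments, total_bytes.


Max data per non-final fragment = floor((MTU - header)/8)*8 = floor((1200 - 20)/8)*8 = floor(1180/8)*8 = 1176 B
Final fragment needs no 8-byte alignment: it can carry up to MTU - header = 1180 B
Non-final fragments needed = ceil((payload - 1180) / 1176) = ceil(1712/1176) = ceil(1.4558) = 2
Number of fragments = 2 + 1 = 3
Fragment sizes (data): 2 * 1176 B + 540 B (last, 540 <= 1180 OK)
Total bytes sent = payload + n_frags * header = 2892 + 3*20 = 2892 + 60 = 2952 B

3, 2952


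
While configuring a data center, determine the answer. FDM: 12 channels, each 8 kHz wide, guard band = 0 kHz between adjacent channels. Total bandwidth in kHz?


Given: 12 channels, 8 kHz each, guard = 0 kHz
Channel bandwidth = 12 * 8 = 96 kHz
Guard bands = 11 gaps * 0 kHz = 0 kHz
Total = 96 + 0 = 96 kHz

96


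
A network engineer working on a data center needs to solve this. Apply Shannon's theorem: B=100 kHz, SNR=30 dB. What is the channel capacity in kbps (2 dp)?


Given: B = 100 kHz, SNR = 30 dB
SNR linear = 10^(30/10) = 1000
1 + SNR = 1001
log2(1001) = 9.9672262588
C = 100 * 1000 * 9.9672262588 = 996722.6259 bps
C = 996.722626 kbps -> 996.72 kbps (2 dp)

996.72


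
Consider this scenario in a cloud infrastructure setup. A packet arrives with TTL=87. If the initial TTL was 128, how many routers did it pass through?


Given: initial TTL = 128, received TTL = 87
Hops = initial TTL - received TTL
Hops = 128 - 87 = 41

41


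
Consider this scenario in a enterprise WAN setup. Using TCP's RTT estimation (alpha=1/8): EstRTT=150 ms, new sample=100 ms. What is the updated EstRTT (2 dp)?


Given: EstRTT = 150 ms, SampleRTT = 100 ms, alpha = 1/8
New EstRTT = (1 - alpha) * EstRTT + alpha * SampleRTT
(7/8) * 150 = 131.25
(1/8) * 100 = 12.5
New EstRTT = 131.25 + 12.5 = 143.75 ms -> 143.75 ms (2 dp)

143.75


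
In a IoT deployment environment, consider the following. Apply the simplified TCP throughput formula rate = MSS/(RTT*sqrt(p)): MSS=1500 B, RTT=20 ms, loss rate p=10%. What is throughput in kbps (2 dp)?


Given: MSS = 1500 bytes, RTT = 20 ms, loss = 10%
RTT in seconds = 20 / 1000 = 0.02
Loss rate = 10% = 0.1
sqrt(loss) = sqrt(0.1) = 0.316227766017
Throughput (bytes/s) = 1500 / (0.02 * 0.316227766017) = 237170.8245
Throughput (kbps) = 237170.8245 * 8 / 1000 = 1897.366596 -> 1897.37 kbps (2 dp)

1897.37


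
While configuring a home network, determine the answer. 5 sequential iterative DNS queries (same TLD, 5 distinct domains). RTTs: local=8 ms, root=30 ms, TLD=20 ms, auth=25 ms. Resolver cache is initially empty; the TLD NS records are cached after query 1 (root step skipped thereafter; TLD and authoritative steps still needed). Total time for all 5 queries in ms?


Lookup 1 (cold cache): local + root + TLD + auth = 8 + 30 + 20 + 25 = 83 ms
Lookups 2..5 (TLD NS cached -> skip root; new domain -> still ask TLD and auth): local + TLD + auth = 8 + 20 + 25 = 53 ms each
Remaining 4 lookups: 4 * 53 = 212 ms
Total = 83 + 212 = 295 ms

295


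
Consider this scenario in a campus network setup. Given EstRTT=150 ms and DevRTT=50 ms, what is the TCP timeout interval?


Given: EstRTT = 150 ms, DevRTT = 50 ms
Timeout = EstRTT + 4 * DevRTT
4 * DevRTT = 4 * 50 = 200
Timeout = 150 + 200 = 350 ms

350


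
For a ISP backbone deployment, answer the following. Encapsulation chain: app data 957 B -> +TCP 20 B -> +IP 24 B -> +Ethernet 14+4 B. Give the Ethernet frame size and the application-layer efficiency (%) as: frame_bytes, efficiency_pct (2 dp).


TCP segment = 957 + 20 = 977 B
IP packet = 977 + 24 = 1001 B
Ethernet frame = 1001 + 14 + 4 = 1019 B
Efficiency = app / frame = 957 / 1019 = 0.939156 = 93.9156% -> 93.92% (2 dp)

1019, 93.92


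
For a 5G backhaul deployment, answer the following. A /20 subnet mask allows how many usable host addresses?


Given: subnet mask /20
Host bits = 32 - 20 = 12
Total addresses = 2^12 = 4096
Usable hosts = 4096 - 2 (network + broadcast) = 4094

4094


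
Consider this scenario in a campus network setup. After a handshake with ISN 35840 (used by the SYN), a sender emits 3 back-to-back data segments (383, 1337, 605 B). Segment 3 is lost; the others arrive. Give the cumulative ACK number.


SYN uses sequence number 35840; first data byte = ISN + 1 = 35841.
Segment 1: SEQ = 35841, len = 383 B, covers [35841, 36223]
Segment 2: SEQ = 36224, len = 1337 B, covers [36224, 37560]
Segment 3: SEQ = 37561, len = 605 B, covers [37561, 38165] [LOST]
In-order data received: bytes [35841, 37560] (segments 1..2).
Segment 3 missing -> gap begins at byte 37561.
Cumulative ACK = next expected in-order byte = 35841 + 383 + 1337 = 37561

37561


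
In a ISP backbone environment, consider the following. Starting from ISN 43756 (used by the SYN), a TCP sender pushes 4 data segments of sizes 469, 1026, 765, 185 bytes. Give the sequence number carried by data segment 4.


The SYN occupies sequence number ISN = 43756, so the first data byte is ISN + 1 = 43757.
SEQ of data segment i = (ISN + 1) + sum of payload sizes of segments 1..i-1.
Segment 1: SEQ = 43757, payload = 469 bytes
Segment 2: SEQ = 44226, payload = 1026 bytes
Segment 3: SEQ = 45252, payload = 765 bytes
Segment 4: SEQ = 46017, payload = 185 bytes
SEQ of segment 4 = 43757 + 469 + 1026 + 765 = 46017

46017


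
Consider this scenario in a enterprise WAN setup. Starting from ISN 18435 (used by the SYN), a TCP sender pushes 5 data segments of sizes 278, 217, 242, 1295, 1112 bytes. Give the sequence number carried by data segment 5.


The SYN occupies sequence number ISN = 18435, so the first data byte is ISN + 1 = 18436.
SEQ of data segment i = (ISN + 1) + sum of payload sizes of segments 1..i-1.
Segment 1: SEQ = 18436, payload = 278 bytes
Segment 2: SEQ = 18714, payload = 217 bytes
Segment 3: SEQ = 18931, payload = 242 bytes
Segment 4: SEQ = 19173, payload = 1295 bytes
Segment 5: SEQ = 20468, payload = 1112 bytes
SEQ of segment 5 = 18436 + 278 + 217 + 242 + 1295 = 20468

20468


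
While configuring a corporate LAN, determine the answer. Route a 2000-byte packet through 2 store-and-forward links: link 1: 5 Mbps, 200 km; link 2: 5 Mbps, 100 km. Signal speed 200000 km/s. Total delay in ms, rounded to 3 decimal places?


Packet = 2000 bytes = 16000 bits. Store-and-forward: sum (t_trans + t_prop) per link.
Link 1: t_trans = 16000/(5*10^6) s = 3.2000 ms; t_prop = 200/200000 s = 1.0000 ms; subtotal = 4.2000 ms
Link 2: t_trans = 16000/(5*10^6) s = 3.2000 ms; t_prop = 100/200000 s = 0.5000 ms; subtotal = 3.7000 ms
End-to-end = 4.2000 + 3.7000 = 7.9000 ms -> 7.900 ms (3 dp)

7.900


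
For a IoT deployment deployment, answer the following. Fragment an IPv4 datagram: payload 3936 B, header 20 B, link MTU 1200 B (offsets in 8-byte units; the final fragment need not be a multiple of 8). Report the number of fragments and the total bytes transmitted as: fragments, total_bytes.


Max data per non-final fragment = floor((MTU - header)/8)*8 = floor((1200 - 20)/8)*8 = floor(1180/8)*8 = 1176 B
Final fragment needs no 8-byte alignment: it can carry up to MTU - header = 1180 B
Non-final fragments needed = ceil((payload - 1180) / 1176) = ceil(2756/1176) = ceil(2.3435) = 3
Number of fragments = 3 + 1 = 4
Fragment sizes (data): 3 * 1176 B + 408 B (last, 408 <= 1180 OK)
Total bytes sent = payload + n_frags * header = 3936 + 4*20 = 3936 + 80 = 4016 B

4, 4016


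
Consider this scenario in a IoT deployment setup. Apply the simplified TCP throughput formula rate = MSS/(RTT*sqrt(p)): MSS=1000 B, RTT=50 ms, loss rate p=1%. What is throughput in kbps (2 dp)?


Given: MSS = 1000 bytes, RTT = 50 ms, loss = 1%
RTT in seconds = 50 / 1000 = 0.05
Loss rate = 1% = 0.01
sqrt(loss) = sqrt(0.01) = 0.1
Throughput (bytes/s) = 1000 / (0.05 * 0.1) = 200000.0000
Throughput (kbps) = 200000.0000 * 8 / 1000 = 1600.000000 -> 1600.00 kbps (2 dp)

1600.00


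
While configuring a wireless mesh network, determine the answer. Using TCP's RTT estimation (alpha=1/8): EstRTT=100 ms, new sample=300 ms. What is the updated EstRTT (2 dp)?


Given: EstRTT = 100 ms, SampleRTT = 300 ms, alpha = 1/8
New EstRTT = (1 - alpha) * EstRTT + alpha * SampleRTT
(7/8) * 100 = 87.5
(1/8) * 300 = 37.5
New EstRTT = 87.5 + 37.5 = 125 ms -> 125.00 ms (2 dp)

125.00


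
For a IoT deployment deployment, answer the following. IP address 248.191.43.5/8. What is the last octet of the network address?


Given: IP = 248.191.43.5, prefix = /8
Subnet mask = 255.0.0.0
Last octet of IP: 5
Last octet of mask: 0
Network last octet = 5 AND 0 = 0

0


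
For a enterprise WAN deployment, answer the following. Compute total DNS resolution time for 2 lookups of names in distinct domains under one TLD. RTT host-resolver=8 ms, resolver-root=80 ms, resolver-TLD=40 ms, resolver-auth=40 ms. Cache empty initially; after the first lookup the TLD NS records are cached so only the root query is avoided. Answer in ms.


Lookup 1 (cold cache): local + root + TLD + auth = 8 + 80 + 40 + 40 = 168 ms
Lookups 2..2 (TLD NS cached -> skip root; new domain -> still ask TLD and auth): local + TLD + auth = 8 + 40 + 40 = 88 ms each
Remaining 1 lookups: 1 * 88 = 88 ms
Total = 168 + 88 = 256 ms

256


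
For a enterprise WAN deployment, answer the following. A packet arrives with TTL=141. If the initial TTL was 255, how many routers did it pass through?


Given: initial TTL = 255, received TTL = 141
Hops = initial TTL - received TTL
Hops = 255 - 141 = 114

114


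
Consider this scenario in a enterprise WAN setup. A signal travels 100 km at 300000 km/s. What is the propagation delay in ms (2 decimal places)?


Given: distance = 100 km, speed = 300000 km/s
Delay = distance / speed = 100 / 300000 seconds
Delay in ms = 100 * 1000 / 300000
Delay = 0.3333 ms
Rounded to 2 dp = 0.33 ms

0.33


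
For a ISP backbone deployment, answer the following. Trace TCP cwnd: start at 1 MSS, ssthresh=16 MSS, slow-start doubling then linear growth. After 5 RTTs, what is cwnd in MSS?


RTT 0: cwnd = 1 MSS (initial)
RTT 1: cwnd = 2 MSS (slow start, doubled)
RTT 2: cwnd = 4 MSS (slow start, doubled)
RTT 3: cwnd = 8 MSS (slow start, doubled)
RTT 4: cwnd = 16 MSS (slow start, doubled)
RTT 5: cwnd = 17 MSS (congestion avoidance, +1)

17


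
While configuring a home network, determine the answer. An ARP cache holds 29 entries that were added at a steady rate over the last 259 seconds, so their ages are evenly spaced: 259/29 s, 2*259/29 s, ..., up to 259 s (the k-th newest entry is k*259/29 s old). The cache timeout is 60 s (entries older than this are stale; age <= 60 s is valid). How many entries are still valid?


Ages are k * 259/29 s for k = 1..29 (spacing = 8.9310 s).
Entry k is valid iff k * 259/29 <= 60 iff k <= 29 * 60 / 259 = 6.7181
n_valid = floor(6.7181) = 6
(n_stale = 29 - 6 = 23)

6


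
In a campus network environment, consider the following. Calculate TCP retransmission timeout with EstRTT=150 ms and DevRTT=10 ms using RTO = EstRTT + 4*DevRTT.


Given: EstRTT = 150 ms, DevRTT = 10 ms
Timeout = EstRTT + 4 * DevRTT
4 * DevRTT = 4 * 10 = 40
Timeout = 150 + 40 = 190 ms

190


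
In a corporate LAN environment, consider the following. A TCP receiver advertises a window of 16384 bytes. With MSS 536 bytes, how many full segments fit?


Given: RWND = 16384 bytes, MSS = 536 bytes
Full segments = floor(RWND / MSS)
Full segments = floor(16384 / 536)
Full segments = floor(30.5672) = 30

30


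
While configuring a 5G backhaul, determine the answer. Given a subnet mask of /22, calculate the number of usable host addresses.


Given: subnet mask /22
Host bits = 32 - 22 = 10
Total addresses = 2^10 = 1024
Usable hosts = 1024 - 2 (network + broadcast) = 1022

1022


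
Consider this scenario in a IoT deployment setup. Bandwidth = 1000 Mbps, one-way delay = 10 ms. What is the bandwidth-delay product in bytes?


Given: bandwidth = 1000 Mbps, delay = 10 ms
BDP in bits = 1000 * 10^6 * 10 / 1000
BDP in bits = 10000000
BDP in bytes = 10000000 / 8 = 1250000

1250000


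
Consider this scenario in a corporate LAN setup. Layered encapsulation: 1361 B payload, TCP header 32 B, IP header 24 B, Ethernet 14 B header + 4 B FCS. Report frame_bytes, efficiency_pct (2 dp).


TCP segment = 1361 + 32 = 1393 B
IP packet = 1393 + 24 = 1417 B
Ethernet frame = 1417 + 14 + 4 = 1435 B
Efficiency = app / frame = 1361 / 1435 = 0.948432 = 94.8432% -> 94.84% (2 dp)

1435, 94.84


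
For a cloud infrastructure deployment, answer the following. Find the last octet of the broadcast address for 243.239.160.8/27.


Given: IP = 243.239.160.8, prefix = /27
Host bits = 32 - 27 = 5
Network last octet = 8 AND mask = 0
Host part size = 2^5 - 1 = 31
Broadcast last octet = 0 OR 31 = 31

31


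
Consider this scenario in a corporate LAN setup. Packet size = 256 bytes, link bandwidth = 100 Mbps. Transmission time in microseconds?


Given: packet = 256 bytes, bandwidth = 100 Mbps
Packet in bits = 256 * 8 = 2048 bits
Bandwidth = 100 * 10^6 = 100000000 bps
Time = 2048 / 100000000 seconds
Time in us = 2048 * 10^6 / 100000000 = 20.48

20.48


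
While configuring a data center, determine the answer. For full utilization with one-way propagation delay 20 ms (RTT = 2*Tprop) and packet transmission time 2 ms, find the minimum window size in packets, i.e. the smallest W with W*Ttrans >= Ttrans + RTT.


Given: Ttrans = 2 ms, RTT = 40 ms (= 2 * Tprop, Tprop = 20 ms)
Time until first ACK returns = Ttrans + RTT = 2 + 40 = 42 ms
Need W * Ttrans >= Ttrans + RTT  ->  W >= (Ttrans + RTT) / Ttrans
(Ttrans + RTT) / Ttrans = 42 / 2 = 21
W_min = ceil(21) = 21

21


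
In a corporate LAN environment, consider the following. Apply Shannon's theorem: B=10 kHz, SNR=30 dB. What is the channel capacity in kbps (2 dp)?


Given: B = 10 kHz, SNR = 30 dB
SNR linear = 10^(30/10) = 1000
1 + SNR = 1001
log2(1001) = 9.9672262588
C = 10 * 1000 * 9.9672262588 = 99672.2626 bps
C = 99.672263 kbps -> 99.67 kbps (2 dp)

99.67


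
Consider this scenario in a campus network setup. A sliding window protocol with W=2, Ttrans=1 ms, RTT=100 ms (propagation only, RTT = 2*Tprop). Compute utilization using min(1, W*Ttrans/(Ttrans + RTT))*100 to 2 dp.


Given: W = 2, Ttrans = 1 ms, RTT = 100 ms (= 2 * Tprop, Tprop = 50 ms)
Cycle time = Ttrans + RTT = 1 + 100 = 101 ms (first packet sent until its ACK returns)
W * Ttrans = 2 * 1 = 2 ms of sending per cycle
W * Ttrans / (Ttrans + RTT) = 2 / 101 = 0.019802
U = min(1, 0.019802) = 0.019802
U% = 1.98%

1.98


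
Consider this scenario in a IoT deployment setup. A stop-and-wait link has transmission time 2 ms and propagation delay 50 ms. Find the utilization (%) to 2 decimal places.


Given: Ttrans = 2 ms, Tprop = 50 ms
RTT = 2 * Tprop = 2 * 50 = 100 ms
U = Ttrans / (Ttrans + RTT)
U = 2 / (2 + 100)
U = 2 / 102 = 0.019608
U% = 1.96%

1.96


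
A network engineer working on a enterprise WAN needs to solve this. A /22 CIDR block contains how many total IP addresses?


Given: CIDR prefix /22
Host bits = 32 - 22 = 10
Total addresses = 2^10 = 1024

1024


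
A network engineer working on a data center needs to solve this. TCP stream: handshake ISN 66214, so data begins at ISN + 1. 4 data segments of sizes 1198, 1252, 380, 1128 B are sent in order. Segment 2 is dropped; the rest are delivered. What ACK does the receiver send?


SYN uses sequence number 66214; first data byte = ISN + 1 = 66215.
Segment 1: SEQ = 66215, len = 1198 B, covers [66215, 67412]
Segment 2: SEQ = 67413, len = 1252 B, covers [67413, 68664] [LOST]
Segment 3: SEQ = 68665, len = 380 B, covers [68665, 69044]
Segment 4: SEQ = 69045, len = 1128 B, covers [69045, 70172]
In-order data received: bytes [66215, 67412] (segments 1..1).
Segment 2 missing -> gap begins at byte 67413; later segments buffered out of order.
Cumulative ACK = next expected in-order byte = 66215 + 1198 = 67413

67413


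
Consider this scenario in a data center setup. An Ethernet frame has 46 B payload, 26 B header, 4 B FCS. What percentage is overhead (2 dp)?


Given: payload = 46 B, header = 26 B, trailer = 4 B
Overhead bytes = header + trailer = 26 + 4 = 30
Total frame = payload + overhead = 46 + 30 = 76
Overhead % = 30 / 76 * 100 = 39.4737% -> 39.47% (2 dp)

39.47


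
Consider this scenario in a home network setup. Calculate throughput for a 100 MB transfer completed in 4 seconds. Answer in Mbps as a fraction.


Given: file = 100 MB, time = 4 s
File in Mb = 100 * 8 = 800 Mb
Throughput = 800 / 4 Mbps
Throughput = 200 Mbps

200


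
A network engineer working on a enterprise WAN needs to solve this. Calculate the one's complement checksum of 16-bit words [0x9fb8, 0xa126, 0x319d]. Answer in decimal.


Given words: [0x9fb8, 0xa126, 0x319d]
Step 1: Sum all words
Raw sum = 40888 + 41254 + 12701 = 94843
Step 2: Fold carry: (29307 + 1) = 29308
One's complement = ~29308 & 0xFFFF = 36227

36227


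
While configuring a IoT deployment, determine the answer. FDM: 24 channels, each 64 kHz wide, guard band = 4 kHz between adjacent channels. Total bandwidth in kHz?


Given: 24 channels, 64 kHz each, guard = 4 kHz
Channel bandwidth = 24 * 64 = 1536 kHz
Guard bands = 23 gaps * 4 kHz = 92 kHz
Total = 1536 + 92 = 1628 kHz

1628


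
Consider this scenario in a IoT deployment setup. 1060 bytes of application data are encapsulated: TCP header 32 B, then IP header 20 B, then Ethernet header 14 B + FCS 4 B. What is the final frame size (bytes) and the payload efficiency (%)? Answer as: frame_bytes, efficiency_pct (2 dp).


TCP segment = 1060 + 32 = 1092 B
IP packet = 1092 + 20 = 1112 B
Ethernet frame = 1112 + 14 + 4 = 1130 B
Efficiency = app / frame = 1060 / 1130 = 0.938053 = 93.8053% -> 93.81% (2 dp)

1130, 93.81


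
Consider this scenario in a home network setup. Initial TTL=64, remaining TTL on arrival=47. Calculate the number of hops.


Given: initial TTL = 64, received TTL = 47
Hops = initial TTL - received TTL
Hops = 64 - 47 = 17

17


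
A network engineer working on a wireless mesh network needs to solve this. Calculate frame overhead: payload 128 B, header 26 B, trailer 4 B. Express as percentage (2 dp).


Given: payload = 128 B, header = 26 B, trailer = 4 B
Overhead bytes = header + trailer = 26 + 4 = 30
Total frame = payload + overhead = 128 + 30 = 158
Overhead % = 30 / 158 * 100 = 18.9873% -> 18.99% (2 dp)

18.99


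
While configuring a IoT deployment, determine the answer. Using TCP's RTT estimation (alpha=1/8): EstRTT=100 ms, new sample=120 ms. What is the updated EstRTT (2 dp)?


Given: EstRTT = 100 ms, SampleRTT = 120 ms, alpha = 1/8
New EstRTT = (1 - alpha) * EstRTT + alpha * SampleRTT
(7/8) * 100 = 87.5
(1/8) * 120 = 15
New EstRTT = 87.5 + 15 = 102.5 ms -> 102.50 ms (2 dp)

102.50


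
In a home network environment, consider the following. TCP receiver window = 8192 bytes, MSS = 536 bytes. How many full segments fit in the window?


Given: RWND = 8192 bytes, MSS = 536 bytes
Full segments = floor(RWND / MSS)
Full segments = floor(8192 / 536)
Full segments = floor(15.2836) = 15

15


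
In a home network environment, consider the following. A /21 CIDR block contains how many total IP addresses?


Given: CIDR prefix /21
Host bits = 32 - 21 = 11
Total addresses = 2^11 = 2048

2048


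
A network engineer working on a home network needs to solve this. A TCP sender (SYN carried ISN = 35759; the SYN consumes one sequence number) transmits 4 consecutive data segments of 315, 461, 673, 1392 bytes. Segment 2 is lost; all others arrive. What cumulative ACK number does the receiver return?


SYN uses sequence number 35759; first data byte = ISN + 1 = 35760.
Segment 1: SEQ = 35760, len = 315 B, covers [35760, 36074]
Segment 2: SEQ = 36075, len = 461 B, covers [36075, 36535] [LOST]
Segment 3: SEQ = 36536, len = 673 B, covers [36536, 37208]
Segment 4: SEQ = 37209, len = 1392 B, covers [37209, 38600]
In-order data received: bytes [35760, 36074] (segments 1..1).
Segment 2 missing -> gap begins at byte 36075; later segments buffered out of order.
Cumulative ACK = next expected in-order byte = 35760 + 315 = 36075

36075


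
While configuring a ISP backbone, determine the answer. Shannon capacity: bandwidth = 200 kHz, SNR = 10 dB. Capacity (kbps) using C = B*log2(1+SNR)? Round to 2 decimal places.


Given: B = 200 kHz, SNR = 10 dB
SNR linear = 10^(10/10) = 10
1 + SNR = 11
log2(11) = 3.4594316186
C = 200 * 1000 * 3.4594316186 = 691886.3237 bps
C = 691.886324 kbps -> 691.89 kbps (2 dp)

691.89


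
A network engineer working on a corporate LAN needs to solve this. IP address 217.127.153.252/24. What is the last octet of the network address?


Given: IP = 217.127.153.252, prefix = /24
Subnet mask = 255.255.255.0
Last octet of IP: 252
Last octet of mask: 0
Network last octet = 252 AND 0 = 0

0


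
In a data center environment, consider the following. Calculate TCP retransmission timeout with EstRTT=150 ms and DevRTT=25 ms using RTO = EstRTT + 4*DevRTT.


Given: EstRTT = 150 ms, DevRTT = 25 ms
Timeout = EstRTT + 4 * DevRTT
4 * DevRTT = 4 * 25 = 100
Timeout = 150 + 100 = 250 ms

250


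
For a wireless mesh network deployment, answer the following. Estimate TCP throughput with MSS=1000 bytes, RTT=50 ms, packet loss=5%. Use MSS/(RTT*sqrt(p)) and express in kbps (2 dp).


Given: MSS = 1000 bytes, RTT = 50 ms, loss = 5%
RTT in seconds = 50 / 1000 = 0.05
Loss rate = 5% = 0.05
sqrt(loss) = sqrt(0.05) = 0.223606797750
Throughput (bytes/s) = 1000 / (0.05 * 0.223606797750) = 89442.7191
Throughput (kbps) = 89442.7191 * 8 / 1000 = 715.541753 -> 715.54 kbps (2 dp)

715.54


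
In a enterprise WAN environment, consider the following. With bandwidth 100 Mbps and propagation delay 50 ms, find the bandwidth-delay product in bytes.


Given: bandwidth = 100 Mbps, delay = 50 ms
BDP in bits = 100 * 10^6 * 50 / 1000
BDP in bits = 5000000
BDP in bytes = 5000000 / 8 = 625000

625000


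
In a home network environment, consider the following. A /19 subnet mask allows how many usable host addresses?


Given: subnet mask /19
Host bits = 32 - 19 = 13
Total addresses = 2^13 = 8192
Usable hosts = 8192 - 2 (network + broadcast) = 8190

8190


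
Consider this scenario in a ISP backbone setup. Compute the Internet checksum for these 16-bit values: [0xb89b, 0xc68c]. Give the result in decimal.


Given words: [0xb89b, 0xc68c]
Step 1: Sum all words
Raw sum = 47259 + 50828 = 98087
Step 2: Fold carry: (32551 + 1) = 32552
One's complement = ~32552 & 0xFFFF = 32983

32983


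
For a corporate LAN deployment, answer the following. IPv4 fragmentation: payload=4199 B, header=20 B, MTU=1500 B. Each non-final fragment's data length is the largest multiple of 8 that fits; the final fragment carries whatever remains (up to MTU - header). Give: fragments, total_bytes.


Max data per non-final fragment = floor((MTU - header)/8)*8 = floor((1500 - 20)/8)*8 = floor(1480/8)*8 = 1480 B
Final fragment needs no 8-byte alignment: it can carry up to MTU - header = 1480 B
Non-final fragments needed = ceil((payload - 1480) / 1480) = ceil(2719/1480) = ceil(1.8372) = 2
Number of fragments = 2 + 1 = 3
Fragment sizes (data): 2 * 1480 B + 1239 B (last, 1239 <= 1480 OK)
Total bytes sent = payload + n_frags * header = 4199 + 3*20 = 4199 + 60 = 4259 B

3, 4259


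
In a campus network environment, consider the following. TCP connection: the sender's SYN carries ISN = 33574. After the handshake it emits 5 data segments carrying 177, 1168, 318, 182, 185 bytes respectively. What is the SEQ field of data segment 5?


The SYN occupies sequence number ISN = 33574, so the first data byte is ISN + 1 = 33575.
SEQ of data segment i = (ISN + 1) + sum of payload sizes of segments 1..i-1.
Segment 1: SEQ = 33575, payload = 177 bytes
Segment 2: SEQ = 33752, payload = 1168 bytes
Segment 3: SEQ = 34920, payload = 318 bytes
Segment 4: SEQ = 35238, payload = 182 bytes
Segment 5: SEQ = 35420, payload = 185 bytes
SEQ of segment 5 = 33575 + 177 + 1168 + 318 + 182 = 35420

35420


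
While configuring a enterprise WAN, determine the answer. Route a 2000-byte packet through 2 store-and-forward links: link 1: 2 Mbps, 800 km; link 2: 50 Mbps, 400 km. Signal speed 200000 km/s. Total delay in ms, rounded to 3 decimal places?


Packet = 2000 bytes = 16000 bits. Store-and-forward: sum (t_trans + t_prop) per link.
Link 1: t_trans = 16000/(2*10^6) s = 8.0000 ms; t_prop = 800/200000 s = 4.0000 ms; subtotal = 12.0000 ms
Link 2: t_trans = 16000/(50*10^6) s = 0.3200 ms; t_prop = 400/200000 s = 2.0000 ms; subtotal = 2.3200 ms
End-to-end = 12.0000 + 2.3200 = 14.3200 ms -> 14.320 ms (3 dp)

14.320


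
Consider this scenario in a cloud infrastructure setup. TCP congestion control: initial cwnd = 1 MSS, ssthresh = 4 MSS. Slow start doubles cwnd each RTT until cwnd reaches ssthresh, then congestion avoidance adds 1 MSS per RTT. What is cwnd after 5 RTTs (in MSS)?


RTT 0: cwnd = 1 MSS (initial)
RTT 1: cwnd = 2 MSS (slow start, doubled)
RTT 2: cwnd = 4 MSS (slow start, doubled)
RTT 3: cwnd = 5 MSS (congestion avoidance, +1)
RTT 4: cwnd = 6 MSS (congestion avoidance, +1)
RTT 5: cwnd = 7 MSS (congestion avoidance, +1)

7


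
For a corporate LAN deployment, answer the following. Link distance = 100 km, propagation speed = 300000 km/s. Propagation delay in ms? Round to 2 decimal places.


Given: distance = 100 km, speed = 300000 km/s
Delay = distance / speed = 100 / 300000 seconds
Delay in ms = 100 * 1000 / 300000
Delay = 0.3333 ms
Rounded to 2 dp = 0.33 ms

0.33


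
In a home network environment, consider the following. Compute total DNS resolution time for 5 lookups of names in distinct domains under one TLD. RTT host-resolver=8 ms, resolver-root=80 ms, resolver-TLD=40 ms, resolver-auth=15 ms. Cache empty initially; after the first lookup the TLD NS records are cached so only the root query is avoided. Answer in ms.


Lookup 1 (cold cache): local + root + TLD + auth = 8 + 80 + 40 + 15 = 143 ms
Lookups 2..5 (TLD NS cached -> skip root; new domain -> still ask TLD and auth): local + TLD + auth = 8 + 40 + 15 = 63 ms each
Remaining 4 lookups: 4 * 63 = 252 ms
Total = 143 + 252 = 395 ms

395


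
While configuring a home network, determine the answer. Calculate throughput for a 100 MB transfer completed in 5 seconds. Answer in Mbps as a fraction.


Given: file = 100 MB, time = 5 s
File in Mb = 100 * 8 = 800 Mb
Throughput = 800 / 5 Mbps
Throughput = 160 Mbps

160


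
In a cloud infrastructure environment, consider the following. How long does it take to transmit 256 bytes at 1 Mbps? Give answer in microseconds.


Given: packet = 256 bytes, bandwidth = 1 Mbps
Packet in bits = 256 * 8 = 2048 bits
Bandwidth = 1 * 10^6 = 1000000 bps
Time = 2048 / 1000000 seconds
Time in us = 2048 * 10^6 / 1000000 = 2048

2048


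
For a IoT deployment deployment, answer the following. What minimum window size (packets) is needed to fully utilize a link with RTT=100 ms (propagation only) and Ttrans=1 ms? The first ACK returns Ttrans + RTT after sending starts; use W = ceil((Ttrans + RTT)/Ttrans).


Given: Ttrans = 1 ms, RTT = 100 ms (= 2 * Tprop, Tprop = 50 ms)
Time until first ACK returns = Ttrans + RTT = 1 + 100 = 101 ms
Need W * Ttrans >= Ttrans + RTT  ->  W >= (Ttrans + RTT) / Ttrans
(Ttrans + RTT) / Ttrans = 101 / 1 = 101
W_min = ceil(101) = 101

101


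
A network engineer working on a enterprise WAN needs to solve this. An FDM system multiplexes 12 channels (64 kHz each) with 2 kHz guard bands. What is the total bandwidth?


Given: 12 channels, 64 kHz each, guard = 2 kHz
Channel bandwidth = 12 * 64 = 768 kHz
Guard bands = 11 gaps * 2 kHz = 22 kHz
Total = 768 + 22 = 790 kHz

790


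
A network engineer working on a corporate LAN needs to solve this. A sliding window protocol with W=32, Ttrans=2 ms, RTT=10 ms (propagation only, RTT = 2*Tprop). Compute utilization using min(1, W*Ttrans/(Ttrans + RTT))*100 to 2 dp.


Given: W = 32, Ttrans = 2 ms, RTT = 10 ms (= 2 * Tprop, Tprop = 5 ms)
Cycle time = Ttrans + RTT = 2 + 10 = 12 ms (first packet sent until its ACK returns)
W * Ttrans = 32 * 2 = 64 ms of sending per cycle
W * Ttrans / (Ttrans + RTT) = 64 / 12 = 5.333333
U = min(1, 5.333333) = 1.000000
U% = 100.00%

100.00


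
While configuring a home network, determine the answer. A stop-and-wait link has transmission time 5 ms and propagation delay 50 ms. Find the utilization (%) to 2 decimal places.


Given: Ttrans = 5 ms, Tprop = 50 ms
RTT = 2 * Tprop = 2 * 50 = 100 ms
U = Ttrans / (Ttrans + RTT)
U = 5 / (5 + 100)
U = 5 / 105 = 0.047619
U% = 4.76%

4.76


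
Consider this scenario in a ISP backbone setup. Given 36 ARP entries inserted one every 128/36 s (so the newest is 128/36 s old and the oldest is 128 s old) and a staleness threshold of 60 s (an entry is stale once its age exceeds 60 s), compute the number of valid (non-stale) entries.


Ages are k * 128/36 s for k = 1..36 (spacing = 3.5556 s).
Entry k is valid iff k * 128/36 <= 60 iff k <= 36 * 60 / 128 = 16.8750
n_valid = floor(16.8750) = 16
(n_stale = 36 - 16 = 20)

16


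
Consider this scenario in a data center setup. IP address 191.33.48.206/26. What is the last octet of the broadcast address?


Given: IP = 191.33.48.206, prefix = /26
Host bits = 32 - 26 = 6
Network last octet = 206 AND mask = 192
Host part size = 2^6 - 1 = 63
Broadcast last octet = 192 OR 63 = 255

255


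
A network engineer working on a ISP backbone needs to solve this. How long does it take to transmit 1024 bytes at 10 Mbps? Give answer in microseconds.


Given: packet = 1024 bytes, bandwidth = 10 Mbps
Packet in bits = 1024 * 8 = 8192 bits
Bandwidth = 10 * 10^6 = 10000000 bps
Time = 8192 / 10000000 seconds
Time in us = 8192 * 10^6 / 10000000 = 819.2

819.2


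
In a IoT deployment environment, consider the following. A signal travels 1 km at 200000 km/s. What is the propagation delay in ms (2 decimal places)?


Given: distance = 1 km, speed = 200000 km/s
Delay = distance / speed = 1 / 200000 seconds
Delay in ms = 1 * 1000 / 200000
Delay = 0.0050 ms
Rounded to 2 dp = 0.01 ms

0.01


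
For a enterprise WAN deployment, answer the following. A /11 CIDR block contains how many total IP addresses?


Given: CIDR prefix /11
Host bits = 32 - 11 = 21
Total addresses = 2^21 = 2097152

2097152


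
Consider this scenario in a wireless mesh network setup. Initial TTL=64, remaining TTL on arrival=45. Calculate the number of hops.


Given: initial TTL = 64, received TTL = 45
Hops = initial TTL - received TTL
Hops = 64 - 45 = 19

19


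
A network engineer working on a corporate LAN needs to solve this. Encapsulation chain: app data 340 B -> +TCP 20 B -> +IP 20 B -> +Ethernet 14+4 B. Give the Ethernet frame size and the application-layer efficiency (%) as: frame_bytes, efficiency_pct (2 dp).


TCP segment = 340 + 20 = 360 B
IP packet = 360 + 20 = 380 B
Ethernet frame = 380 + 14 + 4 = 398 B
Efficiency = app / frame = 340 / 398 = 0.854271 = 85.4271% -> 85.43% (2 dp)

398, 85.43


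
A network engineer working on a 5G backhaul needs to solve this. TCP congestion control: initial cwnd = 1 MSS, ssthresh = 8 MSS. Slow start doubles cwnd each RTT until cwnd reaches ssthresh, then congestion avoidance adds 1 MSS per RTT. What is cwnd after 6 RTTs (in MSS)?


RTT 0: cwnd = 1 MSS (initial)
RTT 1: cwnd = 2 MSS (slow start, doubled)
RTT 2: cwnd = 4 MSS (slow start, doubled)
RTT 3: cwnd = 8 MSS (slow start, doubled)
RTT 4: cwnd = 9 MSS (congestion avoidance, +1)
RTT 5: cwnd = 10 MSS (congestion avoidance, +1)
RTT 6: cwnd = 11 MSS (congestion avoidance, +1)

11


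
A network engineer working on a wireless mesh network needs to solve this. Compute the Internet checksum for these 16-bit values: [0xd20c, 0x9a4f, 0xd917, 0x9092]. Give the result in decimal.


Given words: [0xd20c, 0x9a4f, 0xd917, 0x9092]
Step 1: Sum all words
Raw sum = 53772 + 39503 + 55575 + 37010 = 185860
Step 2: Fold carry: (54788 + 2) = 54790
One's complement = ~54790 & 0xFFFF = 10745

10745


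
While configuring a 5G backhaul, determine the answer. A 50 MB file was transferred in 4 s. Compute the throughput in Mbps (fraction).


Given: file = 50 MB, time = 4 s
File in Mb = 50 * 8 = 400 Mb
Throughput = 400 / 4 Mbps
Throughput = 100 Mbps

100


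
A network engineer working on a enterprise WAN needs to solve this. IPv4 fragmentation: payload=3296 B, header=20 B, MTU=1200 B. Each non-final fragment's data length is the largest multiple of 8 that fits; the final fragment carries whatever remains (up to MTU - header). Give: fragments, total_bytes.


Max data per non-final fragment = floor((MTU - header)/8)*8 = floor((1200 - 20)/8)*8 = floor(1180/8)*8 = 1176 B
Final fragment needs no 8-byte alignment: it can carry up to MTU - header = 1180 B
Non-final fragments needed = ceil((payload - 1180) / 1176) = ceil(2116/1176) = ceil(1.7993) = 2
Number of fragments = 2 + 1 = 3
Fragment sizes (data): 2 * 1176 B + 944 B (last, 944 <= 1180 OK)
Total bytes sent = payload + n_frags * header = 3296 + 3*20 = 3296 + 60 = 3356 B

3, 3356


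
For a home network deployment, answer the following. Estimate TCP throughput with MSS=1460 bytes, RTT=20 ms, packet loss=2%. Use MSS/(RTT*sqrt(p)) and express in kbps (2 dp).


Given: MSS = 1460 bytes, RTT = 20 ms, loss = 2%
RTT in seconds = 20 / 1000 = 0.02
Loss rate = 2% = 0.02
sqrt(loss) = sqrt(0.02) = 0.141421356237
Throughput (bytes/s) = 1460 / (0.02 * 0.141421356237) = 516187.9503
Throughput (kbps) = 516187.9503 * 8 / 1000 = 4129.503602 -> 4129.50 kbps (2 dp)

4129.50


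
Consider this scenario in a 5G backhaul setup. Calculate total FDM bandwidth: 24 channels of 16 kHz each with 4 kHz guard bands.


Given: 24 channels, 16 kHz each, guard = 4 kHz
Channel bandwidth = 24 * 16 = 384 kHz
Guard bands = 23 gaps * 4 kHz = 92 kHz
Total = 384 + 92 = 476 kHz

476


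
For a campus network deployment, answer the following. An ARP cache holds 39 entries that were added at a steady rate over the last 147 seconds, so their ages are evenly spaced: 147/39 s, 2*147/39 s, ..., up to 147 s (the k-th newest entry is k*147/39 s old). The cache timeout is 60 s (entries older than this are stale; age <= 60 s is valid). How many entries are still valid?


Ages are k * 147/39 s for k = 1..39 (spacing = 3.7692 s).
Entry k is valid iff k * 147/39 <= 60 iff k <= 39 * 60 / 147 = 15.9184
n_valid = floor(15.9184) = 15
(n_stale = 39 - 15 = 24)

15
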